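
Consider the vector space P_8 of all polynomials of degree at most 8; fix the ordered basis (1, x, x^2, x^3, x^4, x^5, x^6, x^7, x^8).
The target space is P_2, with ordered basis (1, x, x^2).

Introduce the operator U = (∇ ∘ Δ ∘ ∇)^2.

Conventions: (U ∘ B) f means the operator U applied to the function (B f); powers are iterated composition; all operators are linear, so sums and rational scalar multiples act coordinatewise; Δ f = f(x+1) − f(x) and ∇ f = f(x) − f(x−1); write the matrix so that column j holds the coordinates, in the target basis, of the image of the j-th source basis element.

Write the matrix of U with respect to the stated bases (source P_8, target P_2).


image of 1: 0
image of x: 0
image of x^2: 0
image of x^3: 0
image of x^4: 0
image of x^5: 0
image of x^6: 720
image of x^7: 5040x - 5040
image of x^8: 20160x^2 - 40320x + 30240
each image's coordinates form column j of the matrix

the matrix is [[0, 0, 0, 0, 0, 0, 720, -5040, 30240]; [0, 0, 0, 0, 0, 0, 0, 5040, -40320]; [0, 0, 0, 0, 0, 0, 0, 0, 20160]] (rows listed top to bottom)


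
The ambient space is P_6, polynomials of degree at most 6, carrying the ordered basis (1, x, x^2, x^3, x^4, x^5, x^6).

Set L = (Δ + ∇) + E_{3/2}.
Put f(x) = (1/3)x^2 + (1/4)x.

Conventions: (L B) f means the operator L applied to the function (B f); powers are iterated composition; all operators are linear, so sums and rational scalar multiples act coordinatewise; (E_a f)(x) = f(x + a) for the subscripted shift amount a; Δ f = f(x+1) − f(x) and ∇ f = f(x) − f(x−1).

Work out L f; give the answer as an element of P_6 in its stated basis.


the result is g(x) = (1/3)x^2 + (31/12)x + 13/8

Δ f = (2/3)x + 7/12
∇ f = (2/3)x - 1/12
(Δ + ∇) f = (4/3)x + 1/2
E_{3/2} f = (1/3)x^2 + (5/4)x + 9/8
((Δ + ∇) + E_{3/2}) f = (1/3)x^2 + (31/12)x + 13/8


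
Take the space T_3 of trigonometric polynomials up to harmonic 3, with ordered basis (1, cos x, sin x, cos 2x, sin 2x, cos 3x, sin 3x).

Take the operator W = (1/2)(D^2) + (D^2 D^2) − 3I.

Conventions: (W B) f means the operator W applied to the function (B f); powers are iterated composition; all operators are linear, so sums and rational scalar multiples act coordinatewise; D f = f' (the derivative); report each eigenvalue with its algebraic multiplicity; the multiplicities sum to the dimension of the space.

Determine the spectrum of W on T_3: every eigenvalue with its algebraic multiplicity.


λ = -3 (multiplicity 1), λ = -5/2 (multiplicity 2), λ = 11 (multiplicity 2), λ = 147/2 (multiplicity 2)

image of 1: -3
image of cos x: -(5/2)cos x
image of sin x: -(5/2)sin x
image of cos 2x: 11cos 2x
image of sin 2x: 11sin 2x
image of cos 3x: (147/2)cos 3x
image of sin 3x: (147/2)sin 3x
the matrix is diagonal; its diagonal is (-3, -5/2, -5/2, 11, 11, 147/2, 147/2)
for a triangular matrix the eigenvalues are the diagonal entries, with algebraic multiplicity their repetition count


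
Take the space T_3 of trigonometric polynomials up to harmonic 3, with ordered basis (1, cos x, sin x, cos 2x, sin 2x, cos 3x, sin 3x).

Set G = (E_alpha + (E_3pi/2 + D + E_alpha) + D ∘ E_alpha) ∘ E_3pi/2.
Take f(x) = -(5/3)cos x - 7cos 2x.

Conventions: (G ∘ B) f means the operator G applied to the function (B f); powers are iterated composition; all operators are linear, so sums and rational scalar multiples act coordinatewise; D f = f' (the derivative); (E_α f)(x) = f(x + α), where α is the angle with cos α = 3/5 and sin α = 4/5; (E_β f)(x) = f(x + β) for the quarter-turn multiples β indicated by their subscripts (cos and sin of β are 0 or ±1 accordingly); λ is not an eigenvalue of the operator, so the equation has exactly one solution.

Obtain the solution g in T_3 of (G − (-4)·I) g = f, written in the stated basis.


the result is g(x) = -(155/579)cos x + (10/579)sin x - (1309/1681)cos 2x + (588/1681)sin 2x

write g with unknown coordinates in the stated basis and equate coefficients in (G − (-4)·I) g = f
solving from the highest basis element down gives g = -(155/579)cos x + (10/579)sin x - (1309/1681)cos 2x + (588/1681)sin 2x
check: G g = -(115/193)cos x - (40/579)sin x - (6531/1681)cos 2x - (2352/1681)sin 2x
so G g − (-4)·g = -(5/3)cos x - 7cos 2x = f ✓


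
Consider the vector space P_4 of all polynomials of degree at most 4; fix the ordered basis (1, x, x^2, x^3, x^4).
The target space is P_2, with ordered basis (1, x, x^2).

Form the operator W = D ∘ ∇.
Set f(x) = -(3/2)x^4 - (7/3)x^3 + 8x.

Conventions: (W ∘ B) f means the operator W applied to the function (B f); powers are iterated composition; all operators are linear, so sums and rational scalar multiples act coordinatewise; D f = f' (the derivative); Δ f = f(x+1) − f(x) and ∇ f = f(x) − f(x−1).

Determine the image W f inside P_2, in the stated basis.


∇ f = -6x^3 + 2x^2 + x + 43/6
D ∇ f = -18x^2 + 4x + 1

the result is g(x) = -18x^2 + 4x + 1


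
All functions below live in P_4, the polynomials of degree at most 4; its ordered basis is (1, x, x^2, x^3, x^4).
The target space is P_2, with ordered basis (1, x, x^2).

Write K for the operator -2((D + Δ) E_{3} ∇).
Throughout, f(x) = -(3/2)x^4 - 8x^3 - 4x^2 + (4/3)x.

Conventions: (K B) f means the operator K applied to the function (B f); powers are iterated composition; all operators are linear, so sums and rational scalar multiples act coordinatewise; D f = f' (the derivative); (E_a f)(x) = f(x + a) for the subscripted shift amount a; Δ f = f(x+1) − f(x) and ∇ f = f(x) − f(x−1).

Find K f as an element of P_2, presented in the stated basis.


∇ f = -6x^3 - 15x^2 + 10x - 7/6
E_{3} ∇ f = -6x^3 - 69x^2 - 242x - 1609/6
D E_{3} ∇ f = -18x^2 - 138x - 242
Δ E_{3} ∇ f = -18x^2 - 156x - 317
(D + Δ) E_{3} ∇ f = -36x^2 - 294x - 559
(-2((D + Δ) E_{3} ∇)) f = 72x^2 + 588x + 1118

the image equals g(x) = 72x^2 + 588x + 1118


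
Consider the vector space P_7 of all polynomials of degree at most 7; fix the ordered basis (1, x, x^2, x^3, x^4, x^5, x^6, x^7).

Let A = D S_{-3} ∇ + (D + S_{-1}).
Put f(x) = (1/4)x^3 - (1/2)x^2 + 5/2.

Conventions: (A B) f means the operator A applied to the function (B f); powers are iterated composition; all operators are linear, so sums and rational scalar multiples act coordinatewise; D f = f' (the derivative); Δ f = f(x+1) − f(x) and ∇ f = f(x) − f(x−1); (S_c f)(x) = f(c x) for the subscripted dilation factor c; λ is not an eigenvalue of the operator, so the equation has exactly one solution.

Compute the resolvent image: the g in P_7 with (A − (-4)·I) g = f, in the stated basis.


write g with unknown coordinates in the stated basis and equate coefficients in (A − (-4)·I) g = f
solving from the highest basis element down gives g = (1/12)x^3 - (3/20)x^2 - (7/5)x + 9/20
check: A g = -(1/12)x^3 + (1/10)x^2 + (28/5)x + 7/10
so A g − (-4)·g = (1/4)x^3 - (1/2)x^2 + 5/2 = f ✓

g(x) = (1/12)x^3 - (3/20)x^2 - (7/5)x + 9/20


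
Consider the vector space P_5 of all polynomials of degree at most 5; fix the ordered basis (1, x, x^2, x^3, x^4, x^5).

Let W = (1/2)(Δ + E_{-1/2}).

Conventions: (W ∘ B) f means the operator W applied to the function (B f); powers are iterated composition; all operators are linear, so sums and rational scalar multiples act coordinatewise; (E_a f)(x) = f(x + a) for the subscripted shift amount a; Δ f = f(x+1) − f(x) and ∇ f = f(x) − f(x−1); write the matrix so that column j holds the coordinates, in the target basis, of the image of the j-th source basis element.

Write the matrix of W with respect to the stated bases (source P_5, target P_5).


image of 1: 1/2
image of x: (1/2)x + 1/4
image of x^2: (1/2)x^2 + (1/2)x + 5/8
image of x^3: (1/2)x^3 + (3/4)x^2 + (15/8)x + 7/16
image of x^4: (1/2)x^4 + x^3 + (15/4)x^2 + (7/4)x + 17/32
image of x^5: (1/2)x^5 + (5/4)x^4 + (25/4)x^3 + (35/8)x^2 + (85/32)x + 31/64
each image's coordinates form column j of the matrix

the matrix is [[1/2, 1/4, 5/8, 7/16, 17/32, 31/64]; [0, 1/2, 1/2, 15/8, 7/4, 85/32]; [0, 0, 1/2, 3/4, 15/4, 35/8]; [0, 0, 0, 1/2, 1, 25/4]; [0, 0, 0, 0, 1/2, 5/4]; [0, 0, 0, 0, 0, 1/2]] (rows listed top to bottom)


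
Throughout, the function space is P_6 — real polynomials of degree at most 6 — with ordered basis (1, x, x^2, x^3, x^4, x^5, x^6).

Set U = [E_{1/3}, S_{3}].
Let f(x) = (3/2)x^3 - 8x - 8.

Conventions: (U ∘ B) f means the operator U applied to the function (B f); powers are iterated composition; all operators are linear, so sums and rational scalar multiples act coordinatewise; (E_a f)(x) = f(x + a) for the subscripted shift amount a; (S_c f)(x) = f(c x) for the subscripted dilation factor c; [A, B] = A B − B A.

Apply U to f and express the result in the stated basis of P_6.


S_{3} f = (81/2)x^3 - 24x - 8
E_{1/3} S_{3} f = (81/2)x^3 + (81/2)x^2 - (21/2)x - 29/2
E_{1/3} f = (3/2)x^3 + (3/2)x^2 - (15/2)x - 191/18
S_{3} E_{1/3} f = (81/2)x^3 + (27/2)x^2 - (45/2)x - 191/18
[E_{1/3}, S_{3}] f = 27x^2 + 12x - 35/9

g(x) = 27x^2 + 12x - 35/9


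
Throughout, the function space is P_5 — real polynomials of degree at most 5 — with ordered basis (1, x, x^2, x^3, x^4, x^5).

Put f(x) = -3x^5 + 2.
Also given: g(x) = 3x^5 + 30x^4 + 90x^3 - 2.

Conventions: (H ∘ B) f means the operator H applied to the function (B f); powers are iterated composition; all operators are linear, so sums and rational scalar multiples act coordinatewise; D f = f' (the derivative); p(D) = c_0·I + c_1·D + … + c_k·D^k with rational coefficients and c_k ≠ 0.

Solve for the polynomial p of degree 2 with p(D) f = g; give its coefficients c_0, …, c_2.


c_0 = -1, c_1 = -2, c_2 = -3/2

D^0 f = -3x^5 + 2
D^1 f = -15x^4
D^2 f = -60x^3
matching coefficients of g against c_0 f + c_1 Df + … from the top degree down determines the c_i
solution: c_0 = -1, c_1 = -2, c_2 = -3/2


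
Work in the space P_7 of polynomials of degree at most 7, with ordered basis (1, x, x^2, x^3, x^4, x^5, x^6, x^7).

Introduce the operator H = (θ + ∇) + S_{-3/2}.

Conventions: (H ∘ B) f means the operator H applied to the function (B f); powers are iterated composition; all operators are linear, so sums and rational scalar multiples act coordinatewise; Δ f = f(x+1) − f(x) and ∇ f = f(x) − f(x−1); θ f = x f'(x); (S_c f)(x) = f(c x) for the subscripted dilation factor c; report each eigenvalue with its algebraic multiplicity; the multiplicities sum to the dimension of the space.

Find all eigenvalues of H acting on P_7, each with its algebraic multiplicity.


image of 1: 1
image of x: -(1/2)x + 1
image of x^2: (17/4)x^2 + 2x - 1
image of x^3: -(3/8)x^3 + 3x^2 - 3x + 1
image of x^4: (145/16)x^4 + 4x^3 - 6x^2 + 4x - 1
image of x^5: -(83/32)x^5 + 5x^4 - 10x^3 + 10x^2 - 5x + 1
image of x^6: (1113/64)x^6 + 6x^5 - 15x^4 + 20x^3 - 15x^2 + 6x - 1
image of x^7: -(1291/128)x^7 + 7x^6 - 21x^5 + 35x^4 - 35x^3 + 21x^2 - 7x + 1
the matrix is upper triangular; its diagonal is (1, -1/2, 17/4, -3/8, 145/16, -83/32, 1113/64, -1291/128)
for a triangular matrix the eigenvalues are the diagonal entries, with algebraic multiplicity their repetition count

λ = -1291/128 (multiplicity 1), λ = -83/32 (multiplicity 1), λ = -1/2 (multiplicity 1), λ = -3/8 (multiplicity 1), λ = 1 (multiplicity 1), λ = 17/4 (multiplicity 1), λ = 145/16 (multiplicity 1), λ = 1113/64 (multiplicity 1)


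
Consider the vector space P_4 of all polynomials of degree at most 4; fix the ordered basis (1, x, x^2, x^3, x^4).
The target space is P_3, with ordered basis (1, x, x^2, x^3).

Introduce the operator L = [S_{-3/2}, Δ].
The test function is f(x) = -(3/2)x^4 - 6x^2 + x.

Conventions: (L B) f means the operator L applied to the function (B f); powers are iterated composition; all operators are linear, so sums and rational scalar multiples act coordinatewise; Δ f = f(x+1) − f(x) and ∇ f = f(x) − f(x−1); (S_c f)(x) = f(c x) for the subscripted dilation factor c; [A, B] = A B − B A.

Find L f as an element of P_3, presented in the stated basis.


Δ f = -6x^3 - 9x^2 - 18x - 13/2
S_{-3/2} Δ f = (81/4)x^3 - (81/4)x^2 + 27x - 13/2
S_{-3/2} f = -(243/32)x^4 - (27/2)x^2 - (3/2)x
Δ S_{-3/2} f = -(243/8)x^3 - (729/16)x^2 - (459/8)x - 723/32
[S_{-3/2}, Δ] f = (405/8)x^3 + (405/16)x^2 + (675/8)x + 515/32

the image equals g(x) = (405/8)x^3 + (405/16)x^2 + (675/8)x + 515/32


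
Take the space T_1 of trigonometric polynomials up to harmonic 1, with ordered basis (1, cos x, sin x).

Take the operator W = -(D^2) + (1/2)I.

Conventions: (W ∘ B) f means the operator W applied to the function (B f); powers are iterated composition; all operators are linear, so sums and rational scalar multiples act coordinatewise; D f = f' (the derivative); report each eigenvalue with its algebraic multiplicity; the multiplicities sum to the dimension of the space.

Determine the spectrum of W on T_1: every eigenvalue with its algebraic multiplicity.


image of 1: 1/2
image of cos x: (3/2)cos x
image of sin x: (3/2)sin x
the matrix is diagonal; its diagonal is (1/2, 3/2, 3/2)
for a triangular matrix the eigenvalues are the diagonal entries, with algebraic multiplicity their repetition count

λ = 1/2 (multiplicity 1), λ = 3/2 (multiplicity 2)


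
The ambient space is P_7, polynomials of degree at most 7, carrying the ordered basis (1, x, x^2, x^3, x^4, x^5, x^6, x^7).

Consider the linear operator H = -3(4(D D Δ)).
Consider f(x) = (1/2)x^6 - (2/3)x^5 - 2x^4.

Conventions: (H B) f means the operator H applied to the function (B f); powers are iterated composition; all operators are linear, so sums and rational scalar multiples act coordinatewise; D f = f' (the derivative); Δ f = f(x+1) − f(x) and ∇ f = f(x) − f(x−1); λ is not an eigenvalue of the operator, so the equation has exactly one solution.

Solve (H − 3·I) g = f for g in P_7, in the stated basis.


the image equals g(x) = -(1/6)x^6 + (2/9)x^5 + (2/3)x^4 + 80x^3 + (200/3)x^2 - (112/3)x - 17548/9

write g with unknown coordinates in the stated basis and equate coefficients in (H − 3·I) g = f
solving from the highest basis element down gives g = -(1/6)x^6 + (2/9)x^5 + (2/3)x^4 + 80x^3 + (200/3)x^2 - (112/3)x - 17548/9
check: H g = 240x^3 + 200x^2 - 112x - 17548/3
so H g − 3·g = (1/2)x^6 - (2/3)x^5 - 2x^4 = f ✓


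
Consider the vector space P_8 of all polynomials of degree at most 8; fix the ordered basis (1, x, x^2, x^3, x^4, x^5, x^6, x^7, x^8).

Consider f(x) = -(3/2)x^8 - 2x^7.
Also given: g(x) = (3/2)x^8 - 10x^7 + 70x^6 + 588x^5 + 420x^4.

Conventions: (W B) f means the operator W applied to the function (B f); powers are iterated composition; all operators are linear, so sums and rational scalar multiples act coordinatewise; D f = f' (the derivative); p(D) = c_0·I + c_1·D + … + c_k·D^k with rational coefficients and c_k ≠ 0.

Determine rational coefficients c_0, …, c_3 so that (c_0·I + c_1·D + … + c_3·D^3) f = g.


c_0 = -1, c_1 = 1, c_2 = -1, c_3 = -1

D^0 f = -(3/2)x^8 - 2x^7
D^1 f = -12x^7 - 14x^6
D^2 f = -84x^6 - 84x^5
D^3 f = -504x^5 - 420x^4
matching coefficients of g against c_0 f + c_1 Df + … from the top degree down determines the c_i
solution: c_0 = -1, c_1 = 1, c_2 = -1, c_3 = -1


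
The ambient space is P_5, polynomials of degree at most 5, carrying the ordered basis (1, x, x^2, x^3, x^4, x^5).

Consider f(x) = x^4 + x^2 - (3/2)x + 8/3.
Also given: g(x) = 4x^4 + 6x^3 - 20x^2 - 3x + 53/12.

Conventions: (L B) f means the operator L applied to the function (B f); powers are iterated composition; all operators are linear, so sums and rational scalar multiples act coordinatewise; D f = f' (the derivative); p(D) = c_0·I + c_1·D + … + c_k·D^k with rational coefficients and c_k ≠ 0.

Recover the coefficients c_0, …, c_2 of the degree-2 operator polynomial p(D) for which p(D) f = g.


c_0 = 4, c_1 = 3/2, c_2 = -2

D^0 f = x^4 + x^2 - (3/2)x + 8/3
D^1 f = 4x^3 + 2x - 3/2
D^2 f = 12x^2 + 2
matching coefficients of g against c_0 f + c_1 Df + … from the top degree down determines the c_i
solution: c_0 = 4, c_1 = 3/2, c_2 = -2


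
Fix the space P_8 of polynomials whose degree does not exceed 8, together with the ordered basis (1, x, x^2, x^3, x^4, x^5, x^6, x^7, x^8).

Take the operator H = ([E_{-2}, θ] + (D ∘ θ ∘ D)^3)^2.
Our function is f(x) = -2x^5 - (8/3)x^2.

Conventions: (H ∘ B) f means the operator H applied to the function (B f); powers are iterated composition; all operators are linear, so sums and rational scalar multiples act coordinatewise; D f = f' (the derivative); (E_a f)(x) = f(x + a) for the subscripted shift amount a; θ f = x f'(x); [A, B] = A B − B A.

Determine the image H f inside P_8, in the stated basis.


θ f = -10x^5 - (16/3)x^2
E_{-2} θ f = -10x^5 + 100x^4 - 400x^3 + (2384/3)x^2 - (2336/3)x + 896/3
E_{-2} f = -2x^5 + 20x^4 - 80x^3 + (472/3)x^2 - (448/3)x + 160/3
θ E_{-2} f = -10x^5 + 80x^4 - 240x^3 + (944/3)x^2 - (448/3)x
[E_{-2}, θ] f = 20x^4 - 160x^3 + 480x^2 - (1888/3)x + 896/3
D f = -10x^4 - (16/3)x
θ D f = -40x^4 - (16/3)x
D θ D f = -160x^3 - 16/3
D (D ∘ θ ∘ D) f = -480x^2
θ D (D ∘ θ ∘ D) f = -960x^2
D θ D (D ∘ θ ∘ D) f = -1920x
D (D ∘ θ ∘ D) (D ∘ θ ∘ D) f = -1920
θ D (D ∘ θ ∘ D) (D ∘ θ ∘ D) f = 0
D θ D (D ∘ θ ∘ D) (D ∘ θ ∘ D) f = 0
([E_{-2}, θ] + (D ∘ θ ∘ D)^3) f = 20x^4 - 160x^3 + 480x^2 - (1888/3)x + 896/3
θ ([E_{-2}, θ] + (D ∘ θ ∘ D)^3) f = 80x^4 - 480x^3 + 960x^2 - (1888/3)x
E_{-2} θ ([E_{-2}, θ] + (D ∘ θ ∘ D)^3) f = 80x^4 - 1120x^3 + 5760x^2 - (38368/3)x + 30656/3
E_{-2} ([E_{-2}, θ] + (D ∘ θ ∘ D)^3) f = 20x^4 - 320x^3 + 1920x^2 - (15328/3)x + 15232/3
θ E_{-2} ([E_{-2}, θ] + (D ∘ θ ∘ D)^3) f = 80x^4 - 960x^3 + 3840x^2 - (15328/3)x
[E_{-2}, θ] ([E_{-2}, θ] + (D ∘ θ ∘ D)^3) f = -160x^3 + 1920x^2 - 7680x + 30656/3
D ([E_{-2}, θ] + (D ∘ θ ∘ D)^3) f = 80x^3 - 480x^2 + 960x - 1888/3
θ D ([E_{-2}, θ] + (D ∘ θ ∘ D)^3) f = 240x^3 - 960x^2 + 960x
D θ D ([E_{-2}, θ] + (D ∘ θ ∘ D)^3) f = 720x^2 - 1920x + 960
D (D ∘ θ ∘ D) ([E_{-2}, θ] + (D ∘ θ ∘ D)^3) f = 1440x - 1920
θ D (D ∘ θ ∘ D) ([E_{-2}, θ] + (D ∘ θ ∘ D)^3) f = 1440x
D θ D (D ∘ θ ∘ D) ([E_{-2}, θ] + (D ∘ θ ∘ D)^3) f = 1440
D (D ∘ θ ∘ D) (D ∘ θ ∘ D) ([E_{-2}, θ] + (D ∘ θ ∘ D)^3) f = 0
θ D (D ∘ θ ∘ D) (D ∘ θ ∘ D) ([E_{-2}, θ] + (D ∘ θ ∘ D)^3) f = 0
D θ D (D ∘ θ ∘ D) (D ∘ θ ∘ D) ([E_{-2}, θ] + (D ∘ θ ∘ D)^3) f = 0
([E_{-2}, θ] + (D ∘ θ ∘ D)^3) ([E_{-2}, θ] + (D ∘ θ ∘ D)^3) f = -160x^3 + 1920x^2 - 7680x + 30656/3

the image equals g(x) = -160x^3 + 1920x^2 - 7680x + 30656/3


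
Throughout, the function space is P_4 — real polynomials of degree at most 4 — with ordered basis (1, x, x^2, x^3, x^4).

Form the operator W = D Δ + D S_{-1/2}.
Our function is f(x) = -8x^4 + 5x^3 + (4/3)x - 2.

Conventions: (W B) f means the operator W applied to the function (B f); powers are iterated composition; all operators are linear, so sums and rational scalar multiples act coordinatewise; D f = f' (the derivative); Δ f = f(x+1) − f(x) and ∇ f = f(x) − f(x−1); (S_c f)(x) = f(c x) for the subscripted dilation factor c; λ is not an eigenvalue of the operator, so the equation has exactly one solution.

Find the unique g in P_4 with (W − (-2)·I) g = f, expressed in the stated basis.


g(x) = -4x^4 + 3x^3 + (393/16)x^2 + (1829/192)x - 15115/768

write g with unknown coordinates in the stated basis and equate coefficients in (W − (-2)·I) g = f
solving from the highest basis element down gives g = -4x^4 + 3x^3 + (393/16)x^2 + (1829/192)x - 15115/768
check: W g = -x^3 - (393/8)x^2 - (567/32)x + 14347/384
so W g − (-2)·g = -8x^4 + 5x^3 + (4/3)x - 2 = f ✓


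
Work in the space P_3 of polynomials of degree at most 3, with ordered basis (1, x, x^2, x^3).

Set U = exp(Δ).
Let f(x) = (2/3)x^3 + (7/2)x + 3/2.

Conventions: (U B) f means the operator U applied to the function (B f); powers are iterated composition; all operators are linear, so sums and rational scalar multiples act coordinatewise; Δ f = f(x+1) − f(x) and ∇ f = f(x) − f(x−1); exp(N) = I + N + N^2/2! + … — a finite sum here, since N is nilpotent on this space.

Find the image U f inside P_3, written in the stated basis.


g(x) = (2/3)x^3 + 2x^2 + (15/2)x + 25/3

order-1 term: 2x^2 + 2x + 25/6
order-2 term: 2x + 2
order-3 term: 2/3
the series for exp(Δ) f terminates at order 3
exp(Δ) f = (2/3)x^3 + 2x^2 + (15/2)x + 25/3


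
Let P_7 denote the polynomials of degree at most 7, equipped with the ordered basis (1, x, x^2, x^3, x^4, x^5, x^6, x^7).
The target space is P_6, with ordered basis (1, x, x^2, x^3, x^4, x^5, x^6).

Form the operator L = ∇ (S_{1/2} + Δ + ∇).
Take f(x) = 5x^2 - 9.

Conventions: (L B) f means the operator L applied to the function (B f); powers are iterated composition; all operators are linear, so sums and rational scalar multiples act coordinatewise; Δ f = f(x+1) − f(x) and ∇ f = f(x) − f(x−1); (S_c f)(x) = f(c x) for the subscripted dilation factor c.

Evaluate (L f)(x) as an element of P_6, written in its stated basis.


g(x) = (5/2)x + 75/4

S_{1/2} f = (5/4)x^2 - 9
Δ f = 10x + 5
∇ f = 10x - 5
(S_{1/2} + Δ + ∇) f = (5/4)x^2 + 20x - 9
∇ (S_{1/2} + Δ + ∇) f = (5/2)x + 75/4


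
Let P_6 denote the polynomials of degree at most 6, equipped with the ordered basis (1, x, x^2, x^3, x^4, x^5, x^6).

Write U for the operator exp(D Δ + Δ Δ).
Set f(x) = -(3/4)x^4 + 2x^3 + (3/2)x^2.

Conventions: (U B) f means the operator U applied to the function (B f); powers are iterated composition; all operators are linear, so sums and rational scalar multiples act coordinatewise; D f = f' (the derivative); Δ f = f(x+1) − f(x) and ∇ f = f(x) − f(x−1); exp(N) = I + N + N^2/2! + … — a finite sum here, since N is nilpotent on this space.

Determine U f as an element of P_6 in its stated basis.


the result is g(x) = -(3/4)x^4 + 2x^3 - (33/2)x^2 - 3x - 51/2

order-1 term: -18x^2 - 3x + 21/2
order-2 term: -36
the series for exp(D Δ + Δ Δ) f terminates at order 2
exp(D Δ + Δ Δ) f = -(3/4)x^4 + 2x^3 - (33/2)x^2 - 3x - 51/2


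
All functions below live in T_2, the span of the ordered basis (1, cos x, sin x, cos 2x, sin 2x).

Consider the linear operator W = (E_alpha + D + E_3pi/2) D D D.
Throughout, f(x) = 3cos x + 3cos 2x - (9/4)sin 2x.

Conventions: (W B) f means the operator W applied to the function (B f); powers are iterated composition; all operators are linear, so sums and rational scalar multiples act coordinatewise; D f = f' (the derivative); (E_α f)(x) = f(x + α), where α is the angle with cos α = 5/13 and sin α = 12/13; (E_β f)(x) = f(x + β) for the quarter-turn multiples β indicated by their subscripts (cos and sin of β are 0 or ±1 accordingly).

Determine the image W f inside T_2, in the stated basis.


the image equals g(x) = (36/13)cos x + (15/13)sin x + (5808/169)cos 2x - (15156/169)sin 2x

D f = -3sin x - (9/2)cos 2x - 6sin 2x
D D f = -3cos x - 12cos 2x + 9sin 2x
D (D D) f = 3sin x + 18cos 2x + 24sin 2x
E_alpha D (D D) f = (36/13)cos x + (15/13)sin x + (738/169)cos 2x - (5016/169)sin 2x
D D (D D) f = 3cos x + 48cos 2x - 36sin 2x
E_3pi/2 D (D D) f = -3cos x - 18cos 2x - 24sin 2x
(E_alpha + D + E_3pi/2) D (D D) f = (36/13)cos x + (15/13)sin x + (5808/169)cos 2x - (15156/169)sin 2x


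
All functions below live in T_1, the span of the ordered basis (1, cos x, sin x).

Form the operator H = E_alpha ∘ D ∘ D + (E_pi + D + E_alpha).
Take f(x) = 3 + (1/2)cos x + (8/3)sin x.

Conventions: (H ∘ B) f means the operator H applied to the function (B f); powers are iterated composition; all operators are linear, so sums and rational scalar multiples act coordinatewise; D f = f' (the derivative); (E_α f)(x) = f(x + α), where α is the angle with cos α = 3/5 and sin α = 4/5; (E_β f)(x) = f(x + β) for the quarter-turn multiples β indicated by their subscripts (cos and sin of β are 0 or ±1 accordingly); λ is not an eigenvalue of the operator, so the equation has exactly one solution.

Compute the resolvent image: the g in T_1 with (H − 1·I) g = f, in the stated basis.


the image equals g(x) = 3 - (11/15)cos x - (29/30)sin x

write g with unknown coordinates in the stated basis and equate coefficients in (H − 1·I) g = f
solving from the highest basis element down gives g = 3 - (11/15)cos x - (29/30)sin x
check: H g = 6 - (7/30)cos x + (17/10)sin x
so H g − 1·g = 3 + (1/2)cos x + (8/3)sin x = f ✓


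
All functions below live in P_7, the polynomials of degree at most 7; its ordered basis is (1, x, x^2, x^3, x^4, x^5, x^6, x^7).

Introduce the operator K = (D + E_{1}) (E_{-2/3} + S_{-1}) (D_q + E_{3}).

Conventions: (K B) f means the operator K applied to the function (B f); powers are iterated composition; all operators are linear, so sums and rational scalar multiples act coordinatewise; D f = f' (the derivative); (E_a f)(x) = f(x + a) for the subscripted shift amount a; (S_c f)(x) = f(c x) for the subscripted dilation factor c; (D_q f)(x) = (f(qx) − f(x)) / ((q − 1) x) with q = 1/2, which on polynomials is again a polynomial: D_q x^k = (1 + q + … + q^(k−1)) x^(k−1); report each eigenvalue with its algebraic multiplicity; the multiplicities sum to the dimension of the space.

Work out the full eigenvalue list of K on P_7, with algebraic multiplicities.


λ = 0 (multiplicity 4), λ = 2 (multiplicity 4)

image of 1: 2
image of x: 22/3
image of x^2: 2x^2 + (20/3)x + 115/9
image of x^3: (39/2)x^2 + 65x + 1835/54
image of x^4: 2x^4 + (40/3)x^3 + (947/12)x^2 + (14957/54)x + 26881/324
image of x^5: (733/24)x^4 + (3665/18)x^3 + (36841/108)x^2 + (109328/81)x + 362357/1944
image of x^6: 2x^6 + 20x^5 + (9605/48)x^4 + (151595/108)x^3 + (268135/216)x^2 + (903151/162)x + 4580611/11664
image of x^7: (3965/96)x^6 + (19825/48)x^5 + (1033645/864)x^4 + (762500/81)x^3 + (10150889/2592)x^2 + (129988415/5832)x + 50919065/69984
the matrix is upper triangular; its diagonal is (2, 0, 2, 0, 2, 0, 2, 0)
for a triangular matrix the eigenvalues are the diagonal entries, with algebraic multiplicity their repetition count


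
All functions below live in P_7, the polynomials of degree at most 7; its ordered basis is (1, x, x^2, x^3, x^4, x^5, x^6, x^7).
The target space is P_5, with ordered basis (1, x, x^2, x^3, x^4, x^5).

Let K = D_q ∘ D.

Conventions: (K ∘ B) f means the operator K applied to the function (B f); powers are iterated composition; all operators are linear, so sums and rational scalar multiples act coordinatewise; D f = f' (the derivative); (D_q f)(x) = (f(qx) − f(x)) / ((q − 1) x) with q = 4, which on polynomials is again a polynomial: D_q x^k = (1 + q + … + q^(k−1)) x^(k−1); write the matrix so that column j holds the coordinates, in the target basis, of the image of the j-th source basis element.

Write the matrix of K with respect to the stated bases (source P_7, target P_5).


the matrix is [[0, 0, 2, 0, 0, 0, 0, 0]; [0, 0, 0, 15, 0, 0, 0, 0]; [0, 0, 0, 0, 84, 0, 0, 0]; [0, 0, 0, 0, 0, 425, 0, 0]; [0, 0, 0, 0, 0, 0, 2046, 0]; [0, 0, 0, 0, 0, 0, 0, 9555]] (rows listed top to bottom)

image of 1: 0
image of x: 0
image of x^2: 2
image of x^3: 15x
image of x^4: 84x^2
image of x^5: 425x^3
image of x^6: 2046x^4
image of x^7: 9555x^5
each image's coordinates form column j of the matrix


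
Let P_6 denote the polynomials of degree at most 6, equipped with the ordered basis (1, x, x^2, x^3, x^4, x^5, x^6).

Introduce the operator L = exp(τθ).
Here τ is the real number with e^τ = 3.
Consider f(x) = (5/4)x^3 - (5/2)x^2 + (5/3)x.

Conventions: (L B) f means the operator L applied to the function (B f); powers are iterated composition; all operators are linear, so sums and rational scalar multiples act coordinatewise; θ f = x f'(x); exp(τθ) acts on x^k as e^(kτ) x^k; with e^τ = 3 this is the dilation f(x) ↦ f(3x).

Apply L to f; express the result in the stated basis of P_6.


exp(τθ) x^k = e^(kτ) x^k; with e^τ = 3 this sends x^k to 3^k x^k
x ↦ 3 x
x^2 ↦ 9 x^2
x^3 ↦ 27 x^3
applying this coordinatewise to f: exp(τθ) f = (135/4)x^3 - (45/2)x^2 + 5x

g(x) = (135/4)x^3 - (45/2)x^2 + 5x


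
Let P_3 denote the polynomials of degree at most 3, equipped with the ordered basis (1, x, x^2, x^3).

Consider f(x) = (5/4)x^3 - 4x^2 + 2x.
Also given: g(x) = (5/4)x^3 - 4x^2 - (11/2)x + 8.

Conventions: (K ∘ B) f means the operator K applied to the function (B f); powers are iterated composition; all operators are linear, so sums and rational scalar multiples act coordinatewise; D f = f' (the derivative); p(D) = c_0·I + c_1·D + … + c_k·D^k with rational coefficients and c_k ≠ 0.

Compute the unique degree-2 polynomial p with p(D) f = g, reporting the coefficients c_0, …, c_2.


p(D) = I − D^2, i.e. c_0 = 1, c_1 = 0, c_2 = -1

D^0 f = (5/4)x^3 - 4x^2 + 2x
D^1 f = (15/4)x^2 - 8x + 2
D^2 f = (15/2)x - 8
matching coefficients of g against c_0 f + c_1 Df + … from the top degree down determines the c_i
solution: c_0 = 1, c_1 = 0, c_2 = -1


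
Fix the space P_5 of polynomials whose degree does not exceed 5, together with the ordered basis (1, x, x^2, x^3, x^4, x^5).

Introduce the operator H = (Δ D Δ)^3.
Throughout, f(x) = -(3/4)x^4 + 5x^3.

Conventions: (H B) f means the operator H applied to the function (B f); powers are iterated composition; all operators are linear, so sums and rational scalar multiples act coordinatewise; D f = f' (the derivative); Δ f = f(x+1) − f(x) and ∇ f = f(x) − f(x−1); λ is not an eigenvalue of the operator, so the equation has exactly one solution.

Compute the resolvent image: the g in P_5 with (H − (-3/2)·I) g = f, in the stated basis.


g(x) = -(1/2)x^4 + (10/3)x^3

write g with unknown coordinates in the stated basis and equate coefficients in (H − (-3/2)·I) g = f
solving from the highest basis element down gives g = -(1/2)x^4 + (10/3)x^3
check: H g = 0
so H g − (-3/2)·g = -(3/4)x^4 + 5x^3 = f ✓


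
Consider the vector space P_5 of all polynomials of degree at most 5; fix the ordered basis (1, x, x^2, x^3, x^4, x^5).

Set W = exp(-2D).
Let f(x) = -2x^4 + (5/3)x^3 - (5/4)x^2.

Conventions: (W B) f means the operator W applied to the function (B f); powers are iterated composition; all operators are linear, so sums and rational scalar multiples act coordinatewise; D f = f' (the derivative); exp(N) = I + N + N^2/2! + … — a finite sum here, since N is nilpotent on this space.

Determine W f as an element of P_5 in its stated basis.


order-1 term: 16x^3 - 10x^2 + 5x
order-2 term: -48x^2 + 20x - 5
order-3 term: 64x - 40/3
order-4 term: -32
the series for exp(-2D) f terminates at order 4
exp(-2D) f = -2x^4 + (53/3)x^3 - (237/4)x^2 + 89x - 151/3

g(x) = -2x^4 + (53/3)x^3 - (237/4)x^2 + 89x - 151/3


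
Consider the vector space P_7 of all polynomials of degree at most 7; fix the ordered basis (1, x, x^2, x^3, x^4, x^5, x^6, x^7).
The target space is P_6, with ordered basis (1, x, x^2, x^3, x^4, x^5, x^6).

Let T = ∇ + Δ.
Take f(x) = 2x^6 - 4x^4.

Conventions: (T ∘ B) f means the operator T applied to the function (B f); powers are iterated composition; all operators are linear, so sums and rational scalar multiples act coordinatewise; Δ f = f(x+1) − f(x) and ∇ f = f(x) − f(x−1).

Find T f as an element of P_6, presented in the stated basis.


∇ f = 12x^5 - 30x^4 + 24x^3 - 6x^2 - 4x + 2
Δ f = 12x^5 + 30x^4 + 24x^3 + 6x^2 - 4x - 2
(∇ + Δ) f = 24x^5 + 48x^3 - 8x

the image equals g(x) = 24x^5 + 48x^3 - 8x


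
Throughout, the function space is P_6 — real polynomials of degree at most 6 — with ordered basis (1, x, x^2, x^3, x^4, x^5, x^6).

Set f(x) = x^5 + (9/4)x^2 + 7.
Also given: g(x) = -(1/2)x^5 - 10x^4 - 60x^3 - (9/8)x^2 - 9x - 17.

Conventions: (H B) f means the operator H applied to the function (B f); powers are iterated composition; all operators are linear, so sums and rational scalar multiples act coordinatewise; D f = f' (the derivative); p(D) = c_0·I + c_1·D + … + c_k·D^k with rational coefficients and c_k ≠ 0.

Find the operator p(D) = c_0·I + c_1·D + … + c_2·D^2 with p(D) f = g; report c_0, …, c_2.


c_0 = -1/2, c_1 = -2, c_2 = -3

D^0 f = x^5 + (9/4)x^2 + 7
D^1 f = 5x^4 + (9/2)x
D^2 f = 20x^3 + 9/2
matching coefficients of g against c_0 f + c_1 Df + … from the top degree down determines the c_i
solution: c_0 = -1/2, c_1 = -2, c_2 = -3


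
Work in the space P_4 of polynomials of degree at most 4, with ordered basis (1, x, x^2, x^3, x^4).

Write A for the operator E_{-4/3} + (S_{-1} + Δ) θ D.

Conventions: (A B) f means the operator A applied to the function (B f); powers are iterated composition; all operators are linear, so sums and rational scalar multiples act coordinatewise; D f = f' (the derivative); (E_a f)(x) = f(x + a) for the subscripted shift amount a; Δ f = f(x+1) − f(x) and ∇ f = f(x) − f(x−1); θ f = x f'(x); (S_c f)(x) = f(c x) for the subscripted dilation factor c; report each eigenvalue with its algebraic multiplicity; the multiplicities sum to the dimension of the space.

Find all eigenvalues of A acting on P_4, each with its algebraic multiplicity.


image of 1: 1
image of x: x - 4/3
image of x^2: x^2 - (14/3)x + 34/9
image of x^3: x^3 + 2x^2 + (52/3)x + 98/27
image of x^4: x^4 - (52/3)x^3 + (140/3)x^2 + (716/27)x + 1228/81
the matrix is upper triangular; its diagonal is (1, 1, 1, 1, 1)
for a triangular matrix the eigenvalues are the diagonal entries, with algebraic multiplicity their repetition count

λ = 1 (multiplicity 5)


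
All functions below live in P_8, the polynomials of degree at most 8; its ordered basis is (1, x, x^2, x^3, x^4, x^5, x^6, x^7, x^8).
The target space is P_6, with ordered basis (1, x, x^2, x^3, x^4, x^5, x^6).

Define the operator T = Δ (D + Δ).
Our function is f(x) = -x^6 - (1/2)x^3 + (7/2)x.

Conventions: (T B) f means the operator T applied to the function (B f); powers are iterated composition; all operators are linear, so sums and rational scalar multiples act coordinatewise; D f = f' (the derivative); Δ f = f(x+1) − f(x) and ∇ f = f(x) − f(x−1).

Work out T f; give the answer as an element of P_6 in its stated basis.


D f = -6x^5 - (3/2)x^2 + 7/2
Δ f = -6x^5 - 15x^4 - 20x^3 - (33/2)x^2 - (15/2)x + 2
(D + Δ) f = -12x^5 - 15x^4 - 20x^3 - 18x^2 - (15/2)x + 11/2
Δ (D + Δ) f = -60x^4 - 180x^3 - 270x^2 - 216x - 145/2

the result is g(x) = -60x^4 - 180x^3 - 270x^2 - 216x - 145/2


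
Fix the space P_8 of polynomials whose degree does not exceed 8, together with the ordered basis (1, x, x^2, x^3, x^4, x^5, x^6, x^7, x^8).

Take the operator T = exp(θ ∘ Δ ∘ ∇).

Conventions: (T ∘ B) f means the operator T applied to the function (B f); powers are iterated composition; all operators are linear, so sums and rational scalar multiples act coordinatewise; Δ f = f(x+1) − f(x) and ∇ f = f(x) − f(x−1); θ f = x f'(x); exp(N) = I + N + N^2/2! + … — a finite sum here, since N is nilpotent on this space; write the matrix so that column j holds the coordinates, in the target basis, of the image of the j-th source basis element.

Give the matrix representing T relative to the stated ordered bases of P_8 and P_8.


image of 1: 1
image of x: x
image of x^2: x^2
image of x^3: x^3 + 6x
image of x^4: x^4 + 24x^2
image of x^5: x^5 + 60x^3 + 190x
image of x^6: x^6 + 120x^4 + 1500x^2
image of x^7: x^7 + 210x^5 + 6510x^3 + 14294x
image of x^8: x^8 + 336x^6 + 20720x^4 + 178192x^2
each image's coordinates form column j of the matrix

the matrix is [[1, 0, 0, 0, 0, 0, 0, 0, 0]; [0, 1, 0, 6, 0, 190, 0, 14294, 0]; [0, 0, 1, 0, 24, 0, 1500, 0, 178192]; [0, 0, 0, 1, 0, 60, 0, 6510, 0]; [0, 0, 0, 0, 1, 0, 120, 0, 20720]; [0, 0, 0, 0, 0, 1, 0, 210, 0]; [0, 0, 0, 0, 0, 0, 1, 0, 336]; [0, 0, 0, 0, 0, 0, 0, 1, 0]; [0, 0, 0, 0, 0, 0, 0, 0, 1]] (rows listed top to bottom)


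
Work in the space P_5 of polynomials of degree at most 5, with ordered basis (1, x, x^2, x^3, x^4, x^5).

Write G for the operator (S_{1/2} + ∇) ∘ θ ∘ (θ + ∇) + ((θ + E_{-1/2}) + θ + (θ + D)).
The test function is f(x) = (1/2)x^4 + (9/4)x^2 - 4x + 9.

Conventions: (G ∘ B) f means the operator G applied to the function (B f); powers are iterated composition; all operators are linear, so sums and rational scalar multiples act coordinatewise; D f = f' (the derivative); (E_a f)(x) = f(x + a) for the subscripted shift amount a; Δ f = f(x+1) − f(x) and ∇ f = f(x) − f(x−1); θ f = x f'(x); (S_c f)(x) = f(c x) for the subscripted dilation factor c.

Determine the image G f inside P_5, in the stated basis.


θ f = 2x^4 + (9/2)x^2 - 4x
∇ f = 2x^3 - 3x^2 + (13/2)x - 27/4
(θ + ∇) f = 2x^4 + 2x^3 + (3/2)x^2 + (5/2)x - 27/4
θ (θ + ∇) f = 8x^4 + 6x^3 + 3x^2 + (5/2)x
S_{1/2} θ (θ + ∇) f = (1/2)x^4 + (3/4)x^3 + (3/4)x^2 + (5/4)x
∇ θ (θ + ∇) f = 32x^3 - 30x^2 + 20x - 5/2
(S_{1/2} + ∇) θ (θ + ∇) f = (1/2)x^4 + (131/4)x^3 - (117/4)x^2 + (85/4)x - 5/2
θ f = 2x^4 + (9/2)x^2 - 4x
E_{-1/2} f = (1/2)x^4 - x^3 + 3x^2 - (13/2)x + 371/32
(θ + E_{-1/2}) f = (5/2)x^4 - x^3 + (15/2)x^2 - (21/2)x + 371/32
θ f = 2x^4 + (9/2)x^2 - 4x
θ f = 2x^4 + (9/2)x^2 - 4x
D f = 2x^3 + (9/2)x - 4
(θ + D) f = 2x^4 + 2x^3 + (9/2)x^2 + (1/2)x - 4
((θ + E_{-1/2}) + θ + (θ + D)) f = (13/2)x^4 + x^3 + (33/2)x^2 - 14x + 243/32
((S_{1/2} + ∇) ∘ θ ∘ (θ + ∇) + ((θ + E_{-1/2}) + θ + (θ + D))) f = 7x^4 + (135/4)x^3 - (51/4)x^2 + (29/4)x + 163/32

the result is g(x) = 7x^4 + (135/4)x^3 - (51/4)x^2 + (29/4)x + 163/32


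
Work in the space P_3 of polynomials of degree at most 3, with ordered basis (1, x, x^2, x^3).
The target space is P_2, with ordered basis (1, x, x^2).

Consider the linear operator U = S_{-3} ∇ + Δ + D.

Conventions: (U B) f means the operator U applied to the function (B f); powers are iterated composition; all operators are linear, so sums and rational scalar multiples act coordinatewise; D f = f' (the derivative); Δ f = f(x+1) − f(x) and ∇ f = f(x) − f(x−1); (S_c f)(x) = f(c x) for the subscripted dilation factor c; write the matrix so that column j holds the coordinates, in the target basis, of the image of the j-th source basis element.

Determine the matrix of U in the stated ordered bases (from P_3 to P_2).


the matrix is [[0, 3, 0, 2]; [0, 0, -2, 12]; [0, 0, 0, 33]] (rows listed top to bottom)

image of 1: 0
image of x: 3
image of x^2: -2x
image of x^3: 33x^2 + 12x + 2
each image's coordinates form column j of the matrix


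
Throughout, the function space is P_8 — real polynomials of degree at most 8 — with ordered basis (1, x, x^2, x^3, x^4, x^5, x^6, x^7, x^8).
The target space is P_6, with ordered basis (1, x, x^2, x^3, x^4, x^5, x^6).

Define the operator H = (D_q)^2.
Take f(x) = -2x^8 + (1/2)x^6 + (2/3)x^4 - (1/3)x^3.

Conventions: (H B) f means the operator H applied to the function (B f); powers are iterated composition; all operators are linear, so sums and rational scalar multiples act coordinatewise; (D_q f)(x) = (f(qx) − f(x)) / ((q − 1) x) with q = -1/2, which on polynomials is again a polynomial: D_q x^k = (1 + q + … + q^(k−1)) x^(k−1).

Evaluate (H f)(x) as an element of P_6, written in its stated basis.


D_q f = -(85/64)x^7 + (21/64)x^5 + (5/12)x^3 - (1/4)x^2
D_q D_q f = -(3655/4096)x^6 + (231/1024)x^4 + (5/16)x^2 - (1/8)x

the image equals g(x) = -(3655/4096)x^6 + (231/1024)x^4 + (5/16)x^2 - (1/8)x


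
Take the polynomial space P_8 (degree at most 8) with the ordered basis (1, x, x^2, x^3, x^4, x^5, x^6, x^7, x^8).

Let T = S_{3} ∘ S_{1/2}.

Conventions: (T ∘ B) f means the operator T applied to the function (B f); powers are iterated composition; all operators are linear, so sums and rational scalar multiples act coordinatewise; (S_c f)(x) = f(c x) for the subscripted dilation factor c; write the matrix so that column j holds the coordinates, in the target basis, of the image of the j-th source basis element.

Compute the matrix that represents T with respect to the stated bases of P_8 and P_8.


image of 1: 1
image of x: (3/2)x
image of x^2: (9/4)x^2
image of x^3: (27/8)x^3
image of x^4: (81/16)x^4
image of x^5: (243/32)x^5
image of x^6: (729/64)x^6
image of x^7: (2187/128)x^7
image of x^8: (6561/256)x^8
each image's coordinates form column j of the matrix

the matrix is [[1, 0, 0, 0, 0, 0, 0, 0, 0]; [0, 3/2, 0, 0, 0, 0, 0, 0, 0]; [0, 0, 9/4, 0, 0, 0, 0, 0, 0]; [0, 0, 0, 27/8, 0, 0, 0, 0, 0]; [0, 0, 0, 0, 81/16, 0, 0, 0, 0]; [0, 0, 0, 0, 0, 243/32, 0, 0, 0]; [0, 0, 0, 0, 0, 0, 729/64, 0, 0]; [0, 0, 0, 0, 0, 0, 0, 2187/128, 0]; [0, 0, 0, 0, 0, 0, 0, 0, 6561/256]] (rows listed top to bottom)
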